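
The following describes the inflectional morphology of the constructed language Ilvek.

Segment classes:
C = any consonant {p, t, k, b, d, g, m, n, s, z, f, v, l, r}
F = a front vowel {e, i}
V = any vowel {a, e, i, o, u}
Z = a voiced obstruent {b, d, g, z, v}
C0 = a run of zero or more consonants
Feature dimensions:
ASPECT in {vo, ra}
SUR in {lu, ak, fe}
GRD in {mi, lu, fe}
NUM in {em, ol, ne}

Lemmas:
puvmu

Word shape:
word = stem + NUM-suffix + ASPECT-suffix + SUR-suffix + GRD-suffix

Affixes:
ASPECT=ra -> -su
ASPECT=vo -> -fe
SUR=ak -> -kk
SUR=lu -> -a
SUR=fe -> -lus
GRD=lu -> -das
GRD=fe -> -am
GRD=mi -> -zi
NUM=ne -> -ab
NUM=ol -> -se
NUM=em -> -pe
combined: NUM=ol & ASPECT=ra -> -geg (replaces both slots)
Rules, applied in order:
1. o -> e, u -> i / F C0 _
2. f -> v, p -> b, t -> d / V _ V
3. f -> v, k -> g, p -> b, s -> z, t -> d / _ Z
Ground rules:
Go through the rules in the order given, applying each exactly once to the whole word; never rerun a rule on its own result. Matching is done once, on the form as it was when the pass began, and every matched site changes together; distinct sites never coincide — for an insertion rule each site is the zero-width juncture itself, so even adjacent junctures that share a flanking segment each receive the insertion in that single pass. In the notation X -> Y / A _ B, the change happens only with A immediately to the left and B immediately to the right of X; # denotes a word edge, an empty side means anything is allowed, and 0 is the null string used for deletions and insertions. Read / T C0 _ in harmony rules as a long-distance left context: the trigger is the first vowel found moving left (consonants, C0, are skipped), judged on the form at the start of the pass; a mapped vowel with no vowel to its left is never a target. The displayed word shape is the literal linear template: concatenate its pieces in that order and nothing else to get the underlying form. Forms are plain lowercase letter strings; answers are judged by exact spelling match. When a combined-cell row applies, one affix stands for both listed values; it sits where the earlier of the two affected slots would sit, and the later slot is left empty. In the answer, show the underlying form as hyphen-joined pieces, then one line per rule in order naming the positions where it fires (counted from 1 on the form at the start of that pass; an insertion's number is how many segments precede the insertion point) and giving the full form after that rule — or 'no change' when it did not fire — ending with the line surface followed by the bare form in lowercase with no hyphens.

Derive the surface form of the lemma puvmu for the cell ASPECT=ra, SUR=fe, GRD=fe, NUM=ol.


underlying: puvmu-geg-lus-am
1. o -> e, u -> i / F C0 _: fires at position(s) 10: puvmugeglisam
2. f -> v, p -> b, t -> d / V _ V: no change
3. f -> v, k -> g, p -> b, s -> z, t -> d / _ Z: no change
surface: puvmugeglisam


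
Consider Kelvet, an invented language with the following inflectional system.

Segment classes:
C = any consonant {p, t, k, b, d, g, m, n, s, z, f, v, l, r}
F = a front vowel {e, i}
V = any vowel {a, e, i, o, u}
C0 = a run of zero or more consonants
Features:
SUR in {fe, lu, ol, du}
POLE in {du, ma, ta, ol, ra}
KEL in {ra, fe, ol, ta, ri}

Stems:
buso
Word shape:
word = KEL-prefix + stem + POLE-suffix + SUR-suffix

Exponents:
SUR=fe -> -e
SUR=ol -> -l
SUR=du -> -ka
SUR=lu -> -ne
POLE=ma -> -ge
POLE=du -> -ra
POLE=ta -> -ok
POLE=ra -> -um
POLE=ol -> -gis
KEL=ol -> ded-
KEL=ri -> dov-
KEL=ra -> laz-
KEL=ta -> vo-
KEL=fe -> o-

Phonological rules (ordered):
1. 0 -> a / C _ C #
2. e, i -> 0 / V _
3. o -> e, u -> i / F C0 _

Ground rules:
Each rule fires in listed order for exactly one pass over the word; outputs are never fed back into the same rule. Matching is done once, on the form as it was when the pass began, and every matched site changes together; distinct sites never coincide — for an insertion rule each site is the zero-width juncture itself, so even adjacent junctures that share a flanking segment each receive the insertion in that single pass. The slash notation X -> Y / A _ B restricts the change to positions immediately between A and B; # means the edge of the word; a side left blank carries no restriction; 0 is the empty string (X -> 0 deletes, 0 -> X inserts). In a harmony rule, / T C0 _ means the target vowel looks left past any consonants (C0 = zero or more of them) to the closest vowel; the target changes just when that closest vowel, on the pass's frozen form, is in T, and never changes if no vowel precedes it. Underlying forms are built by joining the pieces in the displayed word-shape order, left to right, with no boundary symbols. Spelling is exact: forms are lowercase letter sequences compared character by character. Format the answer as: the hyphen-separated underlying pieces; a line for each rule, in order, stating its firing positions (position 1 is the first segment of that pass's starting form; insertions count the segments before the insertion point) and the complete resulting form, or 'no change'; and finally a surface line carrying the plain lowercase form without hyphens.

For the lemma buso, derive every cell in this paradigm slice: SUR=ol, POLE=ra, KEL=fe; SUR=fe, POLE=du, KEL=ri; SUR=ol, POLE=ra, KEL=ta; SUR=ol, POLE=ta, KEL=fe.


cell SUR=ol, POLE=ra, KEL=fe:
underlying: o-buso-um-l
1. 0 -> a / C _ C #: inserts after position(s) 7: obusoumal
2. e, i -> 0 / V _: no change
3. o -> e, u -> i / F C0 _: no change
surface: obusoumal

cell SUR=fe, POLE=du, KEL=ri:
underlying: dov-buso-ra-e
1. 0 -> a / C _ C #: no change
2. e, i -> 0 / V _: fires at position(s) 10: dovbusora
3. o -> e, u -> i / F C0 _: no change
surface: dovbusora

cell SUR=ol, POLE=ra, KEL=ta:
underlying: vo-buso-um-l
1. 0 -> a / C _ C #: inserts after position(s) 8: vobusoumal
2. e, i -> 0 / V _: no change
3. o -> e, u -> i / F C0 _: no change
surface: vobusoumal

cell SUR=ol, POLE=ta, KEL=fe:
underlying: o-buso-ok-l
1. 0 -> a / C _ C #: inserts after position(s) 7: obusookal
2. e, i -> 0 / V _: no change
3. o -> e, u -> i / F C0 _: no change
surface: obusookal


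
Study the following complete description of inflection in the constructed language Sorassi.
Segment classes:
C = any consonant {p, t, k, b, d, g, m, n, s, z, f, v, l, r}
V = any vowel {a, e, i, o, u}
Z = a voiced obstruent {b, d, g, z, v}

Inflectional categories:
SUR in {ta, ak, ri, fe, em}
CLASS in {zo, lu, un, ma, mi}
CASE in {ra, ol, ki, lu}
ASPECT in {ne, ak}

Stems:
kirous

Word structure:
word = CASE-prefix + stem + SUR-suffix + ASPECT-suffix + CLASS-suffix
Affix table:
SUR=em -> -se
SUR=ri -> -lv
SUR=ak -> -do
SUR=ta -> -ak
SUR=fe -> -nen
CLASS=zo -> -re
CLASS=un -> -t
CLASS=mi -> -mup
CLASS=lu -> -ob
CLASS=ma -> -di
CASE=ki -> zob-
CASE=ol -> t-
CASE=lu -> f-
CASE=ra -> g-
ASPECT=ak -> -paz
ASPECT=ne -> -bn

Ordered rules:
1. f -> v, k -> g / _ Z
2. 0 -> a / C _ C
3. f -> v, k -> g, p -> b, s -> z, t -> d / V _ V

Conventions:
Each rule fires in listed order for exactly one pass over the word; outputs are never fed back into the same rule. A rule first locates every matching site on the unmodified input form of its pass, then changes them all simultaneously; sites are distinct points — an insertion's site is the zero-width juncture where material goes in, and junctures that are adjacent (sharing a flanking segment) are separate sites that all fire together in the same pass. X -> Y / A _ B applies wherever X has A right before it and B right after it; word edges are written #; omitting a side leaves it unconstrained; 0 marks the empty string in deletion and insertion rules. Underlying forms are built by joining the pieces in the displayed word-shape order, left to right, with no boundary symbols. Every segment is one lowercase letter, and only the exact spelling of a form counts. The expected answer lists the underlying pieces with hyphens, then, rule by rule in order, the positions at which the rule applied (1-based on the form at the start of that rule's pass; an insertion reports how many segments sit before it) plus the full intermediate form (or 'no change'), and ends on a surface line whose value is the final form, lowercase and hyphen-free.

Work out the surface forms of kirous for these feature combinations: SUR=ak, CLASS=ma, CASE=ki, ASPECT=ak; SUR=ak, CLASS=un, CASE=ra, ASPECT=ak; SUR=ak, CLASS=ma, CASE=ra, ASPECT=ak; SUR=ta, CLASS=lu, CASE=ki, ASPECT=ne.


cell SUR=ak, CLASS=ma, CASE=ki, ASPECT=ak:
underlying: zob-kirous-do-paz-di
1. f -> v, k -> g / _ Z: no change
2. 0 -> a / C _ C: inserts after position(s) 3, 9, 14: zobakirousadopazadi
3. f -> v, k -> g, p -> b, s -> z, t -> d / V _ V: fires at position(s) 5, 10, 14: zobagirouzadobazadi
surface: zobagirouzadobazadi

cell SUR=ak, CLASS=un, CASE=ra, ASPECT=ak:
underlying: g-kirous-do-paz-t
1. f -> v, k -> g / _ Z: no change
2. 0 -> a / C _ C: inserts after position(s) 1, 7, 12: gakirousadopazat
3. f -> v, k -> g, p -> b, s -> z, t -> d / V _ V: fires at position(s) 3, 8, 12: gagirouzadobazat
surface: gagirouzadobazat

cell SUR=ak, CLASS=ma, CASE=ra, ASPECT=ak:
underlying: g-kirous-do-paz-di
1. f -> v, k -> g / _ Z: no change
2. 0 -> a / C _ C: inserts after position(s) 1, 7, 12: gakirousadopazadi
3. f -> v, k -> g, p -> b, s -> z, t -> d / V _ V: fires at position(s) 3, 8, 12: gagirouzadobazadi
surface: gagirouzadobazadi

cell SUR=ta, CLASS=lu, CASE=ki, ASPECT=ne:
underlying: zob-kirous-ak-bn-ob
1. f -> v, k -> g / _ Z: fires at position(s) 11: zobkirousagbnob
2. 0 -> a / C _ C: inserts after position(s) 3, 11, 12: zobakirousagabanob
3. f -> v, k -> g, p -> b, s -> z, t -> d / V _ V: fires at position(s) 5, 10: zobagirouzagabanob
surface: zobagirouzagabanob


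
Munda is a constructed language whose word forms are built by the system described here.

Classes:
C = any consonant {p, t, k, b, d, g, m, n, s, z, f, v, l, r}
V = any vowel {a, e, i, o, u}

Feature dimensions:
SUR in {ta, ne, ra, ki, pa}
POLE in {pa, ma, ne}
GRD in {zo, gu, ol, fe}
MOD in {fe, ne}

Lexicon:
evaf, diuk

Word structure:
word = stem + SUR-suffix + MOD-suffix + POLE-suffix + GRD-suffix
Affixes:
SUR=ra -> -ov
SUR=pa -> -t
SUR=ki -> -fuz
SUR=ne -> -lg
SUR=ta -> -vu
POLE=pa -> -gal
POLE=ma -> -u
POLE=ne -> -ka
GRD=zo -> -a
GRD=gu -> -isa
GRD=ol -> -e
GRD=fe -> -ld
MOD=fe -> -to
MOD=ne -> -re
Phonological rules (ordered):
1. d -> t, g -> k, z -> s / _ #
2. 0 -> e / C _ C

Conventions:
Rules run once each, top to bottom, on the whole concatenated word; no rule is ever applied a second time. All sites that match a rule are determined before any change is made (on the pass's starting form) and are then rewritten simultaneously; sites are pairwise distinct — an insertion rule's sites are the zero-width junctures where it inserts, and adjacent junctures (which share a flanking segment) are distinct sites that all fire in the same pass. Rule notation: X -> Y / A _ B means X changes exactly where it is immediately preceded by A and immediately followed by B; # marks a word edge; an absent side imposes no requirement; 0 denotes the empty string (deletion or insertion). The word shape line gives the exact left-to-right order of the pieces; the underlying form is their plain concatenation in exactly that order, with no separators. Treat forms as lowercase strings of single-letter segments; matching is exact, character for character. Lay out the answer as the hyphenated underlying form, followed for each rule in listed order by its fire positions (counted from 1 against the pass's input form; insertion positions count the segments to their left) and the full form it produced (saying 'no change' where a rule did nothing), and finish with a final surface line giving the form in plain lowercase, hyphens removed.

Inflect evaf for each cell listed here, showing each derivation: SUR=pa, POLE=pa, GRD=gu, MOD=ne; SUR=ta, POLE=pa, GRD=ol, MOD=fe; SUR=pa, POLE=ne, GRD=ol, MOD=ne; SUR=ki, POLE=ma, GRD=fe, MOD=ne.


cell SUR=pa, POLE=pa, GRD=gu, MOD=ne:
underlying: evaf-t-re-gal-isa
1. d -> t, g -> k, z -> s / _ #: no change
2. 0 -> e / C _ C: inserts after position(s) 4, 5: evafeteregalisa
surface: evafeteregalisa

cell SUR=ta, POLE=pa, GRD=ol, MOD=fe:
underlying: evaf-vu-to-gal-e
1. d -> t, g -> k, z -> s / _ #: no change
2. 0 -> e / C _ C: inserts after position(s) 4: evafevutogale
surface: evafevutogale

cell SUR=pa, POLE=ne, GRD=ol, MOD=ne:
underlying: evaf-t-re-ka-e
1. d -> t, g -> k, z -> s / _ #: no change
2. 0 -> e / C _ C: inserts after position(s) 4, 5: evafeterekae
surface: evafeterekae

cell SUR=ki, POLE=ma, GRD=fe, MOD=ne:
underlying: evaf-fuz-re-u-ld
1. d -> t, g -> k, z -> s / _ #: fires at position(s) 12: evaffuzreult
2. 0 -> e / C _ C: inserts after position(s) 4, 7, 11: evafefuzereulet
surface: evafefuzereulet


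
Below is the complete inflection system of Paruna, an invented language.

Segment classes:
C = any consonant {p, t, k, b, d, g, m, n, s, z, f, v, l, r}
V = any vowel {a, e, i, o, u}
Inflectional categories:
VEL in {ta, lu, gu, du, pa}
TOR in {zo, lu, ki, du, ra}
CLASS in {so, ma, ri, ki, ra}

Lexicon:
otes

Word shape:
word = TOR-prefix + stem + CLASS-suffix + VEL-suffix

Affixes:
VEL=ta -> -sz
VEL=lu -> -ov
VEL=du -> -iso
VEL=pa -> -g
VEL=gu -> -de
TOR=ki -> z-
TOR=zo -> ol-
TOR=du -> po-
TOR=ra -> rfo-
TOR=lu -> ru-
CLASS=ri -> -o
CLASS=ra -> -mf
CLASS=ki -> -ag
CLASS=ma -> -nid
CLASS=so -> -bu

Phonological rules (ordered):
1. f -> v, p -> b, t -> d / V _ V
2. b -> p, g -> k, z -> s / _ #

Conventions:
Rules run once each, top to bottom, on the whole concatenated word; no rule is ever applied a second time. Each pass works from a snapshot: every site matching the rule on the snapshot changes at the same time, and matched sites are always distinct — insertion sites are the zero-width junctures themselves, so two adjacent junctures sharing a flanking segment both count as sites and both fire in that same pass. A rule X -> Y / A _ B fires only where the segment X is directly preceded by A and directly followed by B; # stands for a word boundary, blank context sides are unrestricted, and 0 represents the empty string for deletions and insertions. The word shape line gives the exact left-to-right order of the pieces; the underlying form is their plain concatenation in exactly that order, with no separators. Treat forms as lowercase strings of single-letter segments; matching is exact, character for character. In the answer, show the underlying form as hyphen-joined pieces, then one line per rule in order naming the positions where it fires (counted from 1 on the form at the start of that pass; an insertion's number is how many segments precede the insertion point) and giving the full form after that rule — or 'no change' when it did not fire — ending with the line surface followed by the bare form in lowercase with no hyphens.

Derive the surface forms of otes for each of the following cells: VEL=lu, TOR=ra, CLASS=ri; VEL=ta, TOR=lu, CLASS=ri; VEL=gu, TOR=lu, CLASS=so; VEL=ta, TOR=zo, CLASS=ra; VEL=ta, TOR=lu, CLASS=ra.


cell VEL=lu, TOR=ra, CLASS=ri:
underlying: rfo-otes-o-ov
1. f -> v, p -> b, t -> d / V _ V: fires at position(s) 5: rfoodesoov
2. b -> p, g -> k, z -> s / _ #: no change
surface: rfoodesoov

cell VEL=ta, TOR=lu, CLASS=ri:
underlying: ru-otes-o-sz
1. f -> v, p -> b, t -> d / V _ V: fires at position(s) 4: ruodesosz
2. b -> p, g -> k, z -> s / _ #: fires at position(s) 9: ruodesoss
surface: ruodesoss

cell VEL=gu, TOR=lu, CLASS=so:
underlying: ru-otes-bu-de
1. f -> v, p -> b, t -> d / V _ V: fires at position(s) 4: ruodesbude
2. b -> p, g -> k, z -> s / _ #: no change
surface: ruodesbude

cell VEL=ta, TOR=zo, CLASS=ra:
underlying: ol-otes-mf-sz
1. f -> v, p -> b, t -> d / V _ V: fires at position(s) 4: olodesmfsz
2. b -> p, g -> k, z -> s / _ #: fires at position(s) 10: olodesmfss
surface: olodesmfss

cell VEL=ta, TOR=lu, CLASS=ra:
underlying: ru-otes-mf-sz
1. f -> v, p -> b, t -> d / V _ V: fires at position(s) 4: ruodesmfsz
2. b -> p, g -> k, z -> s / _ #: fires at position(s) 10: ruodesmfss
surface: ruodesmfss


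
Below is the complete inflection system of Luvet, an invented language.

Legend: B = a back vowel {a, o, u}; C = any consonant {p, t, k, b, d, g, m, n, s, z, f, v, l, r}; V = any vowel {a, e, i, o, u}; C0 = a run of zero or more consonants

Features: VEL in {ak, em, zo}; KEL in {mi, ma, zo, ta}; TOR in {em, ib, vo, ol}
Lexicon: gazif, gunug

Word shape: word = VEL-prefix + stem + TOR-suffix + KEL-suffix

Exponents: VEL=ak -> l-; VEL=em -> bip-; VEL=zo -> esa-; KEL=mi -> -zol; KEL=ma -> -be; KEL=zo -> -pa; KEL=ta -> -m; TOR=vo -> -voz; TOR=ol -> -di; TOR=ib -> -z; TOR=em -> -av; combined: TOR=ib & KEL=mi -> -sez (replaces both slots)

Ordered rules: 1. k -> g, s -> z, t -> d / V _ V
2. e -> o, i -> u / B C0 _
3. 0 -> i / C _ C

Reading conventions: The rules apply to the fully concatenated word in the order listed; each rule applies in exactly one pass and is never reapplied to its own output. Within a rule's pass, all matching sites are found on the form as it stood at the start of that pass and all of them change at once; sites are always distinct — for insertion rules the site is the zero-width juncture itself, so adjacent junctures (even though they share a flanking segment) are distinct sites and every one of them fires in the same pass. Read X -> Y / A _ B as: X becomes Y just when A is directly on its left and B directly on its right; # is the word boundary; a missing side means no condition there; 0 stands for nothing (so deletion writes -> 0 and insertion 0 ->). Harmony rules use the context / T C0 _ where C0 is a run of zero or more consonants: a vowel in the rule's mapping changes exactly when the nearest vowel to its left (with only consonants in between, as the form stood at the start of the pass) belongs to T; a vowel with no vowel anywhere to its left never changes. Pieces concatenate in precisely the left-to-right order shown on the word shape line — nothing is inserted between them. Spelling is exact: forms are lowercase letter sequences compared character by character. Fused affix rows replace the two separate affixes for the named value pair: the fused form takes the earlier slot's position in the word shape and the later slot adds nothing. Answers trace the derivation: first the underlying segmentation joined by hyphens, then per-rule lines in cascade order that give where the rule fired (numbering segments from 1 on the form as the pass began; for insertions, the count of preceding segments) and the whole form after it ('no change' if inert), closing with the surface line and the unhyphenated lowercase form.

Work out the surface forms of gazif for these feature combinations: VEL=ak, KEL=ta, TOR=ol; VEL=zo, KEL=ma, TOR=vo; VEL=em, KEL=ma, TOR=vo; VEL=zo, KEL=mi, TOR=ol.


cell VEL=ak, KEL=ta, TOR=ol:
underlying: l-gazif-di-m
1. k -> g, s -> z, t -> d / V _ V: no change
2. e -> o, i -> u / B C0 _: fires at position(s) 5: lgazufdim
3. 0 -> i / C _ C: inserts after position(s) 1, 6: ligazufidim
surface: ligazufidim

cell VEL=zo, KEL=ma, TOR=vo:
underlying: esa-gazif-voz-be
1. k -> g, s -> z, t -> d / V _ V: fires at position(s) 2: ezagazifvozbe
2. e -> o, i -> u / B C0 _: fires at position(s) 7, 13: ezagazufvozbo
3. 0 -> i / C _ C: inserts after position(s) 8, 11: ezagazufivozibo
surface: ezagazufivozibo

cell VEL=em, KEL=ma, TOR=vo:
underlying: bip-gazif-voz-be
1. k -> g, s -> z, t -> d / V _ V: no change
2. e -> o, i -> u / B C0 _: fires at position(s) 7, 13: bipgazufvozbo
3. 0 -> i / C _ C: inserts after position(s) 3, 8, 11: bipigazufivozibo
surface: bipigazufivozibo

cell VEL=zo, KEL=mi, TOR=ol:
underlying: esa-gazif-di-zol
1. k -> g, s -> z, t -> d / V _ V: fires at position(s) 2: ezagazifdizol
2. e -> o, i -> u / B C0 _: fires at position(s) 7: ezagazufdizol
3. 0 -> i / C _ C: inserts after position(s) 8: ezagazufidizol
surface: ezagazufidizol


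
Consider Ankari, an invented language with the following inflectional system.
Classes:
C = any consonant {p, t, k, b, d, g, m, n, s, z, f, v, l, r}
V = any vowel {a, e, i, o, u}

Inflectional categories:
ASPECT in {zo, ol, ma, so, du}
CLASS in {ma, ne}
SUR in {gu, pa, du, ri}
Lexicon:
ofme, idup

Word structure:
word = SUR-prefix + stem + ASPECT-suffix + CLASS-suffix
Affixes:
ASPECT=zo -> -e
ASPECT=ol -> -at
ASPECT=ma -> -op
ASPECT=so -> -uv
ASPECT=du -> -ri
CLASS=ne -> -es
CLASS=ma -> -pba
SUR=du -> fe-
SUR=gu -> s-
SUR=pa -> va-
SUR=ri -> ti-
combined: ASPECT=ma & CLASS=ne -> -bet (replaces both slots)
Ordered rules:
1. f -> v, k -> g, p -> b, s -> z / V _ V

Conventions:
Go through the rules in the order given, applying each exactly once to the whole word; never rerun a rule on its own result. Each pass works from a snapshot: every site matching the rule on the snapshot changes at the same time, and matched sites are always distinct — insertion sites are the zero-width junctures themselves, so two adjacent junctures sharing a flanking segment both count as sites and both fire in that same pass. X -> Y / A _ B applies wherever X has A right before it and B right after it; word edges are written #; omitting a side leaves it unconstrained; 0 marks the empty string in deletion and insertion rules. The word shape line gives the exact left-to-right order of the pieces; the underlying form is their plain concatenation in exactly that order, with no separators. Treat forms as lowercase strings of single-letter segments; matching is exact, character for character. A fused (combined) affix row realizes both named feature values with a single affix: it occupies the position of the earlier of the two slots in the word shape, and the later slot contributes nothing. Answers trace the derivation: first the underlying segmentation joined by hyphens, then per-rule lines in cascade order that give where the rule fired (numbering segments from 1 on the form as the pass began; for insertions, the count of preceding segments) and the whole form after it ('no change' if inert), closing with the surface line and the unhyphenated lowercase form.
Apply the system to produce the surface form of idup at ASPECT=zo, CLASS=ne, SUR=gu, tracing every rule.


underlying: s-idup-e-es
1. f -> v, k -> g, p -> b, s -> z / V _ V: fires at position(s) 5: sidubees
surface: sidubees


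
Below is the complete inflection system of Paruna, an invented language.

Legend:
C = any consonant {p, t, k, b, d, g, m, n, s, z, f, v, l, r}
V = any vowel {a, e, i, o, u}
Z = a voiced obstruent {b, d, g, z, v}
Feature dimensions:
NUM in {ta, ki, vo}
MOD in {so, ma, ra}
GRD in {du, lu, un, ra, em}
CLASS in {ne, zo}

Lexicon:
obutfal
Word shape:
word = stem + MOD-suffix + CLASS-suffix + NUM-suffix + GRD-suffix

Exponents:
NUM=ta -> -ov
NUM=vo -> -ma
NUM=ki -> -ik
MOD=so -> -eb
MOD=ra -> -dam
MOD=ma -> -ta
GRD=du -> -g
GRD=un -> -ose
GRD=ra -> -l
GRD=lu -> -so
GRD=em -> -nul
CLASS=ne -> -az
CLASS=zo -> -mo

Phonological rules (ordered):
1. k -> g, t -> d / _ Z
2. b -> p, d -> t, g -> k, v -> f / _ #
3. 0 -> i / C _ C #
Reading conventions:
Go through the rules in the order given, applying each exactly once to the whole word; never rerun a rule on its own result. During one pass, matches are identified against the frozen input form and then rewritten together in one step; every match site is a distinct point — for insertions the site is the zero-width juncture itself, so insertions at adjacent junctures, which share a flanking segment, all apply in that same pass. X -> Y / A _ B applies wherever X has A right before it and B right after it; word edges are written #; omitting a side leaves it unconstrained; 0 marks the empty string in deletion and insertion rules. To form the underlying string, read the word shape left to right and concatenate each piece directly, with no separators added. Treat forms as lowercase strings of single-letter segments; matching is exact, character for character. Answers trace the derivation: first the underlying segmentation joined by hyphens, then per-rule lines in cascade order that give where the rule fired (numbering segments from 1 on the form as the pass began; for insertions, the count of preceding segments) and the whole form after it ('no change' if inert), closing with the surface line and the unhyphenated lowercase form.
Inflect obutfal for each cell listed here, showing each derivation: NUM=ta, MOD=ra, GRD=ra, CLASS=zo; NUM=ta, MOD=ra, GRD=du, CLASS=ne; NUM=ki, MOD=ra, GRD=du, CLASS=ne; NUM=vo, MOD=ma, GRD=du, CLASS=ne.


cell NUM=ta, MOD=ra, GRD=ra, CLASS=zo:
underlying: obutfal-dam-mo-ov-l
1. k -> g, t -> d / _ Z: no change
2. b -> p, d -> t, g -> k, v -> f / _ #: no change
3. 0 -> i / C _ C #: inserts after position(s) 14: obutfaldammoovil
surface: obutfaldammoovil

cell NUM=ta, MOD=ra, GRD=du, CLASS=ne:
underlying: obutfal-dam-az-ov-g
1. k -> g, t -> d / _ Z: no change
2. b -> p, d -> t, g -> k, v -> f / _ #: fires at position(s) 15: obutfaldamazovk
3. 0 -> i / C _ C #: inserts after position(s) 14: obutfaldamazovik
surface: obutfaldamazovik

cell NUM=ki, MOD=ra, GRD=du, CLASS=ne:
underlying: obutfal-dam-az-ik-g
1. k -> g, t -> d / _ Z: fires at position(s) 14: obutfaldamazigg
2. b -> p, d -> t, g -> k, v -> f / _ #: fires at position(s) 15: obutfaldamazigk
3. 0 -> i / C _ C #: inserts after position(s) 14: obutfaldamazigik
surface: obutfaldamazigik

cell NUM=vo, MOD=ma, GRD=du, CLASS=ne:
underlying: obutfal-ta-az-ma-g
1. k -> g, t -> d / _ Z: no change
2. b -> p, d -> t, g -> k, v -> f / _ #: fires at position(s) 14: obutfaltaazmak
3. 0 -> i / C _ C #: no change
surface: obutfaltaazmak


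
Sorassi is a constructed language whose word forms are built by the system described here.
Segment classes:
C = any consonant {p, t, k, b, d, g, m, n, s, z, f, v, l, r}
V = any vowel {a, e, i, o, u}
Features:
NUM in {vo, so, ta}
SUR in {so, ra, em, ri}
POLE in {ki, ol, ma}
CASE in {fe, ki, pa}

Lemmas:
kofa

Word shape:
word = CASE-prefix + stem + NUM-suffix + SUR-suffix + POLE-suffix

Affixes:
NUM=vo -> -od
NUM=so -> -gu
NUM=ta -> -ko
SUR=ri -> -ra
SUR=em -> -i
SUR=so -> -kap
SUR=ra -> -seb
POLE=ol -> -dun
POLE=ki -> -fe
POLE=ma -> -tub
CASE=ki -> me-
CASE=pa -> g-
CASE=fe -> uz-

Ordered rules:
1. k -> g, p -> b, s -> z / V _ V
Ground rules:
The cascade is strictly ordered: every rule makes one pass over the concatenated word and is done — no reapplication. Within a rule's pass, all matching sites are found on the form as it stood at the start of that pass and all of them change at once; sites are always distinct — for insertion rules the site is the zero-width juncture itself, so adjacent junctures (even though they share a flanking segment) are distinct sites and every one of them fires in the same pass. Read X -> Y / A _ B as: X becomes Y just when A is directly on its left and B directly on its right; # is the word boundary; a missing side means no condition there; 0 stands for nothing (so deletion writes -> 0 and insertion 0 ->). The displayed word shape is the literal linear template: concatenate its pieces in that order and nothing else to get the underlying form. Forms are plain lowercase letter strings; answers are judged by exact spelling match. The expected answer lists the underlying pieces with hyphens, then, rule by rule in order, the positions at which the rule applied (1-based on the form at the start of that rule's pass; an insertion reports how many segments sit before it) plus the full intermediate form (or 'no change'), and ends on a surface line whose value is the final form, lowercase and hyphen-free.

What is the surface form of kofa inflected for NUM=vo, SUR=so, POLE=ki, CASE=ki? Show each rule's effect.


underlying: me-kofa-od-kap-fe
1. k -> g, p -> b, s -> z / V _ V: fires at position(s) 3: megofaodkapfe
surface: megofaodkapfe


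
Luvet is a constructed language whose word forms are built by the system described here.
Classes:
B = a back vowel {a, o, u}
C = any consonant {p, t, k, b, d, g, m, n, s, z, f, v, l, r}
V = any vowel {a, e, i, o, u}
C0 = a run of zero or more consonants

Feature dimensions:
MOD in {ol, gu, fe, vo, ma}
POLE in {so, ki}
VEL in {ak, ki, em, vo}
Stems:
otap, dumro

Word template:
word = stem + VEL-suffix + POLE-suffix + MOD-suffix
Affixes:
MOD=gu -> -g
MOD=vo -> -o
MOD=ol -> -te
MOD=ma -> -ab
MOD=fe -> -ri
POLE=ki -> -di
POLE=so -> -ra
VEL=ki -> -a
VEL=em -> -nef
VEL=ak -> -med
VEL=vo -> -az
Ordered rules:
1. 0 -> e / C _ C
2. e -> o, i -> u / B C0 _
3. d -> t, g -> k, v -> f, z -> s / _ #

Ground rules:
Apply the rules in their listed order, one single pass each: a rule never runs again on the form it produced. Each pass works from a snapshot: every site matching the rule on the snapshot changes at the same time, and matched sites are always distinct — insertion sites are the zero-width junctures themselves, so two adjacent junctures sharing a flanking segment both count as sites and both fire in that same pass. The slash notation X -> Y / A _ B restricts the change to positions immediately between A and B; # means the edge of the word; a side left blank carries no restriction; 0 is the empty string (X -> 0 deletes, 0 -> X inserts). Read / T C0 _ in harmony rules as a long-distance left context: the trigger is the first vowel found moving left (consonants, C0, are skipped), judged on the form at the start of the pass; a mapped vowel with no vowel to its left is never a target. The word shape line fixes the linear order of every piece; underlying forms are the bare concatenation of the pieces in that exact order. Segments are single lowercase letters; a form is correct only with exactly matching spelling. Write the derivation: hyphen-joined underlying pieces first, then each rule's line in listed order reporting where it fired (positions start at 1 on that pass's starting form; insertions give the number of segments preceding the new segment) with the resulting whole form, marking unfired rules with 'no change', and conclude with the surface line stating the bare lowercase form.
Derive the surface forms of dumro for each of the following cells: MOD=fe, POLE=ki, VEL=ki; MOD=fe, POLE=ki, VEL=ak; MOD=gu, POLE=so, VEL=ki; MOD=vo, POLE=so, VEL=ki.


cell MOD=fe, POLE=ki, VEL=ki:
underlying: dumro-a-di-ri
1. 0 -> e / C _ C: inserts after position(s) 3: dumeroadiri
2. e -> o, i -> u / B C0 _: fires at position(s) 4, 9: dumoroaduri
3. d -> t, g -> k, v -> f, z -> s / _ #: no change
surface: dumoroaduri

cell MOD=fe, POLE=ki, VEL=ak:
underlying: dumro-med-di-ri
1. 0 -> e / C _ C: inserts after position(s) 3, 8: dumeromedediri
2. e -> o, i -> u / B C0 _: fires at position(s) 4, 8: dumoromodediri
3. d -> t, g -> k, v -> f, z -> s / _ #: no change
surface: dumoromodediri

cell MOD=gu, POLE=so, VEL=ki:
underlying: dumro-a-ra-g
1. 0 -> e / C _ C: inserts after position(s) 3: dumeroarag
2. e -> o, i -> u / B C0 _: fires at position(s) 4: dumoroarag
3. d -> t, g -> k, v -> f, z -> s / _ #: fires at position(s) 10: dumoroarak
surface: dumoroarak

cell MOD=vo, POLE=so, VEL=ki:
underlying: dumro-a-ra-o
1. 0 -> e / C _ C: inserts after position(s) 3: dumeroarao
2. e -> o, i -> u / B C0 _: fires at position(s) 4: dumoroarao
3. d -> t, g -> k, v -> f, z -> s / _ #: no change
surface: dumoroarao


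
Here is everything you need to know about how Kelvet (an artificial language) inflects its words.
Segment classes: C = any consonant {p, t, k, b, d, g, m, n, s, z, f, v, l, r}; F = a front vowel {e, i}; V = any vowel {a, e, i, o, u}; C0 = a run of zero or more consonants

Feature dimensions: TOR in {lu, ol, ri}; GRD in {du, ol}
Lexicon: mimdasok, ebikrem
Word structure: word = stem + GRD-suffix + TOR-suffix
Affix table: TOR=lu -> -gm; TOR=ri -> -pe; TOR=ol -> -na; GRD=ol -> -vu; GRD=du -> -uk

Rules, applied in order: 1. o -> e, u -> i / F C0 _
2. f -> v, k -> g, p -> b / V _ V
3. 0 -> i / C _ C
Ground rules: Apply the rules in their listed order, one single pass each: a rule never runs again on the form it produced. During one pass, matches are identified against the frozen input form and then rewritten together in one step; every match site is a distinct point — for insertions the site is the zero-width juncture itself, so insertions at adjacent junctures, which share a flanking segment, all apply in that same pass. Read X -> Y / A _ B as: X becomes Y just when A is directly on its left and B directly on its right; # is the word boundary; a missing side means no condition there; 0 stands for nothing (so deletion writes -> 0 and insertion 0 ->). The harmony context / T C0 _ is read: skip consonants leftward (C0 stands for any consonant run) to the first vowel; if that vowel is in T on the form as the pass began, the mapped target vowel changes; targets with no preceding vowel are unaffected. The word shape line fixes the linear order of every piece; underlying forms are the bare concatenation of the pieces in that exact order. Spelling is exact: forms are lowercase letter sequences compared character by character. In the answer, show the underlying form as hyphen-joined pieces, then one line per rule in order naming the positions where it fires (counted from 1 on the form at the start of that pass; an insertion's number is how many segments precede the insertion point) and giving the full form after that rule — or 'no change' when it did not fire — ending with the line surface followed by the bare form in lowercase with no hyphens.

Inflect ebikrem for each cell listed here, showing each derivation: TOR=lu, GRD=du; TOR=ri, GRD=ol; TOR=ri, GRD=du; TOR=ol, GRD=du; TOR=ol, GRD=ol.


cell TOR=lu, GRD=du:
underlying: ebikrem-uk-gm
1. o -> e, u -> i / F C0 _: fires at position(s) 8: ebikremikgm
2. f -> v, k -> g, p -> b / V _ V: no change
3. 0 -> i / C _ C: inserts after position(s) 4, 9, 10: ebikiremikigim
surface: ebikiremikigim

cell TOR=ri, GRD=ol:
underlying: ebikrem-vu-pe
1. o -> e, u -> i / F C0 _: fires at position(s) 9: ebikremvipe
2. f -> v, k -> g, p -> b / V _ V: fires at position(s) 10: ebikremvibe
3. 0 -> i / C _ C: inserts after position(s) 4, 7: ebikiremivibe
surface: ebikiremivibe

cell TOR=ri, GRD=du:
underlying: ebikrem-uk-pe
1. o -> e, u -> i / F C0 _: fires at position(s) 8: ebikremikpe
2. f -> v, k -> g, p -> b / V _ V: no change
3. 0 -> i / C _ C: inserts after position(s) 4, 9: ebikiremikipe
surface: ebikiremikipe

cell TOR=ol, GRD=du:
underlying: ebikrem-uk-na
1. o -> e, u -> i / F C0 _: fires at position(s) 8: ebikremikna
2. f -> v, k -> g, p -> b / V _ V: no change
3. 0 -> i / C _ C: inserts after position(s) 4, 9: ebikiremikina
surface: ebikiremikina

cell TOR=ol, GRD=ol:
underlying: ebikrem-vu-na
1. o -> e, u -> i / F C0 _: fires at position(s) 9: ebikremvina
2. f -> v, k -> g, p -> b / V _ V: no change
3. 0 -> i / C _ C: inserts after position(s) 4, 7: ebikiremivina
surface: ebikiremivina


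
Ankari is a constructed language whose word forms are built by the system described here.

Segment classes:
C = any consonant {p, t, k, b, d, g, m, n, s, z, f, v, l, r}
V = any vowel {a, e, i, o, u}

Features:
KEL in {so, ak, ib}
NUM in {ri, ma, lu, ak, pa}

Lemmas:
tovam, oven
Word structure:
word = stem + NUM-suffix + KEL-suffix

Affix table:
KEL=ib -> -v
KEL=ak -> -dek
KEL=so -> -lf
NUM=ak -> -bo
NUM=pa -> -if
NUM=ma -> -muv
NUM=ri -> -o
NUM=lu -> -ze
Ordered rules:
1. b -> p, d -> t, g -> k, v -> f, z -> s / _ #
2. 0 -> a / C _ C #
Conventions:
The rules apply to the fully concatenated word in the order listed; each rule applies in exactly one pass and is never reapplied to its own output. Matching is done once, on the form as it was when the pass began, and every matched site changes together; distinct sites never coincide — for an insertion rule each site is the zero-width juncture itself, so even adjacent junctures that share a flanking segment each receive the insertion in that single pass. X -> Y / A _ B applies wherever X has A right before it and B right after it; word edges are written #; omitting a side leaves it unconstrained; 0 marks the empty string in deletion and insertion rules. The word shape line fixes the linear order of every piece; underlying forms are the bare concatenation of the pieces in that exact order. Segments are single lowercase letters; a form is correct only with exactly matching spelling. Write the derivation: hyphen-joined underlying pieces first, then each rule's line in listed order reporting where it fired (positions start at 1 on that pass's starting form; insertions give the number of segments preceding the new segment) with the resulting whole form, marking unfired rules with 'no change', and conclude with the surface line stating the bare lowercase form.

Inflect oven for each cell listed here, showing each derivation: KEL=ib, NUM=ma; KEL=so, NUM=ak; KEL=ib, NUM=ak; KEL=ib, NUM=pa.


cell KEL=ib, NUM=ma:
underlying: oven-muv-v
1. b -> p, d -> t, g -> k, v -> f, z -> s / _ #: fires at position(s) 8: ovenmuvf
2. 0 -> a / C _ C #: inserts after position(s) 7: ovenmuvaf
surface: ovenmuvaf

cell KEL=so, NUM=ak:
underlying: oven-bo-lf
1. b -> p, d -> t, g -> k, v -> f, z -> s / _ #: no change
2. 0 -> a / C _ C #: inserts after position(s) 7: ovenbolaf
surface: ovenbolaf

cell KEL=ib, NUM=ak:
underlying: oven-bo-v
1. b -> p, d -> t, g -> k, v -> f, z -> s / _ #: fires at position(s) 7: ovenbof
2. 0 -> a / C _ C #: no change
surface: ovenbof

cell KEL=ib, NUM=pa:
underlying: oven-if-v
1. b -> p, d -> t, g -> k, v -> f, z -> s / _ #: fires at position(s) 7: oveniff
2. 0 -> a / C _ C #: inserts after position(s) 6: ovenifaf
surface: ovenifaf


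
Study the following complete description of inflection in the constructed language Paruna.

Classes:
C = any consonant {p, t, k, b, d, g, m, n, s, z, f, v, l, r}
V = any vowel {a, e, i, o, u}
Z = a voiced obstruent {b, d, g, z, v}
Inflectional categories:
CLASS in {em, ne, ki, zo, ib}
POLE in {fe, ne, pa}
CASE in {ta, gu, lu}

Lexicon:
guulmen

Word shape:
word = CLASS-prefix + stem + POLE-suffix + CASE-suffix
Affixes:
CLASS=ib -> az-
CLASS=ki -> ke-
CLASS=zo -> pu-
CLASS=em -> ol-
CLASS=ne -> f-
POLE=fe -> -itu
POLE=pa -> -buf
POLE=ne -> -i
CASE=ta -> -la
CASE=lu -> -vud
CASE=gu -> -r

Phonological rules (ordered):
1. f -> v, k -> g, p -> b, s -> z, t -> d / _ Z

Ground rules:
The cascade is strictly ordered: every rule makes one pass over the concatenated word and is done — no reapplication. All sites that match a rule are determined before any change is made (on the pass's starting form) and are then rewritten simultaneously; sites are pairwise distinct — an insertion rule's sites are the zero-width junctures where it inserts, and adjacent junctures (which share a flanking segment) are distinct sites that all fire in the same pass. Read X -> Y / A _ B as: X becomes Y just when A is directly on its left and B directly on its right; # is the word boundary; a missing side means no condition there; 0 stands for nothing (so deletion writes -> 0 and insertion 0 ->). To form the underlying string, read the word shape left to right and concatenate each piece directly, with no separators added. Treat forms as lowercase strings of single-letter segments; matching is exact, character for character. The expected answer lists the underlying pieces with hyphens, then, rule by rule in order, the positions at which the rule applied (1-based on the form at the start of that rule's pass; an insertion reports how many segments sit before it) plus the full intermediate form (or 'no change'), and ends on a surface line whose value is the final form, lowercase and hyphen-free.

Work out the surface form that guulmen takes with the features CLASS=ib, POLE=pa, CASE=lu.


underlying: az-guulmen-buf-vud
1. f -> v, k -> g, p -> b, s -> z, t -> d / _ Z: fires at position(s) 12: azguulmenbuvvud
surface: azguulmenbuvvud


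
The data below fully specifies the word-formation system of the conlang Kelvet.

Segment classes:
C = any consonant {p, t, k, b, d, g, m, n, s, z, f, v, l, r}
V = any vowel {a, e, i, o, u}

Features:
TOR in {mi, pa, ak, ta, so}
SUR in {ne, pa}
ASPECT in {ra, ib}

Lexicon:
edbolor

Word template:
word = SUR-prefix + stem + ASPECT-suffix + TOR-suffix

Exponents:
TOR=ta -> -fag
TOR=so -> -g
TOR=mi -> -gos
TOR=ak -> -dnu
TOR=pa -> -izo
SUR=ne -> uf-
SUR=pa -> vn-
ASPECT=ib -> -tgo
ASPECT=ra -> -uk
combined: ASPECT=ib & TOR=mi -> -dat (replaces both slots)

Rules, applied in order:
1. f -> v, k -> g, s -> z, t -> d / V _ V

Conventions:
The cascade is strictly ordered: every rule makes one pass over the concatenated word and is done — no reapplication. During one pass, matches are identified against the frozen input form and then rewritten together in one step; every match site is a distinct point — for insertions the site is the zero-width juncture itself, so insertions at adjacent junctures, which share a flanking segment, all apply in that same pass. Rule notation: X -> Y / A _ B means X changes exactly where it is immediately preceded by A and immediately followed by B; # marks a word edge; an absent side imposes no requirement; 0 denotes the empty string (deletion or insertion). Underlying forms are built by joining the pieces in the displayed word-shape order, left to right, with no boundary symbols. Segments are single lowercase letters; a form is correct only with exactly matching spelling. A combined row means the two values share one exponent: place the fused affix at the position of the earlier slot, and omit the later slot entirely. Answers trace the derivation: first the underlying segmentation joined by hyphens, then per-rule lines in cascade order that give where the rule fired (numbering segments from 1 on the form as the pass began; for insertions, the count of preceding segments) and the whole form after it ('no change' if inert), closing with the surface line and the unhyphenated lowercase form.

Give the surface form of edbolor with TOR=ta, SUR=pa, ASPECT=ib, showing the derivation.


underlying: vn-edbolor-tgo-fag
1. f -> v, k -> g, s -> z, t -> d / V _ V: fires at position(s) 13: vnedbolortgovag
surface: vnedbolortgovag
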